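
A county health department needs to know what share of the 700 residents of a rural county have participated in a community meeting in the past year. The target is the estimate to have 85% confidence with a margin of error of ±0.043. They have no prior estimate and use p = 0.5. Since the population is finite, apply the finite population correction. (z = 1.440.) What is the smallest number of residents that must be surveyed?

201

Unadjusted: n₀ = 1.440² × 0.50 × 0.50 / 0.043² ≈ 280.37, so n₀ = 281.
Finite population correction with N = 700: n = n₀ / (1 + (n₀−1)/N) = 281 / (1 + 280/700) = 281 / 1.4000 ≈ 200.71.
Rounding up, n = 201.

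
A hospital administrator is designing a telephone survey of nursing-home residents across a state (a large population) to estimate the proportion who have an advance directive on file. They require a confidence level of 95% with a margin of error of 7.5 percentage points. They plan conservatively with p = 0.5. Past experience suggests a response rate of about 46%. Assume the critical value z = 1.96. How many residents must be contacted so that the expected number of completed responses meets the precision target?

372

Completed interviews needed: n₀ = 1.96² × 0.2500 / 0.075² ≈ 170.74 → 171.
At a 46% response rate, contacts needed = 171 / 0.46 ≈ 371.74 → 372.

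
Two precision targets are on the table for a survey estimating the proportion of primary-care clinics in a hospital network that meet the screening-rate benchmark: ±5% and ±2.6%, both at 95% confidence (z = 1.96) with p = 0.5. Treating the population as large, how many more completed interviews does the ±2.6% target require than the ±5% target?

At ±5%: n = 1.96² × 0.2500 / 0.050² ≈ 384.16 → 385.
At ±2.6%: n = 1.96² × 0.2500 / 0.026² ≈ 1420.71 → 1421.
Additional respondents: 1421 − 385 = 1036.

1036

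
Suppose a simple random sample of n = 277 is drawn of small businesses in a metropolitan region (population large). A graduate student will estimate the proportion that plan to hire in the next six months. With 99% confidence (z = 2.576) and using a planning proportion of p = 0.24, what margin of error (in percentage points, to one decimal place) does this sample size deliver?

SE(p̂) = √[p(1−p)/n] = √[0.1824/277] = 0.02566.
E = z × SE = 2.576 × 0.02566 = 0.06610, or 6.6 percentage points.

6.6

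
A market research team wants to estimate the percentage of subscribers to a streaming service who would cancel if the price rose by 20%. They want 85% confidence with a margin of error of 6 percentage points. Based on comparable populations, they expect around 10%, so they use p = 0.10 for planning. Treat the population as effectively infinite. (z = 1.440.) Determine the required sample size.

With p = 0.10, p(1−p) = 0.0900.
n = z²·p(1−p)/E² = 1.440² × 0.0900 / 0.060² = 2.0736 × 0.0900 / 0.003600 ≈ 51.84.
Rounding up gives n = 52.

52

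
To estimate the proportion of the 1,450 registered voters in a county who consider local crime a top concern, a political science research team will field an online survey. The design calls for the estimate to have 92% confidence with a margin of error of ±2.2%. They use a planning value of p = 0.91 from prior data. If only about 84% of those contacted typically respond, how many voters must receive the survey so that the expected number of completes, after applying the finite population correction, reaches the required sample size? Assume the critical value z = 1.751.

456

Completed interviews needed (unadjusted): n₀ = 1.751² × 0.0819 / 0.022² ≈ 518.81 → 519.
FPC for N = 1,450: n = 519 / (1 + 518/1450) = 519 / 1.3572 ≈ 382.39 → 383.
At an 84% response rate, contacts needed = 383 / 0.84 ≈ 455.95 → 456.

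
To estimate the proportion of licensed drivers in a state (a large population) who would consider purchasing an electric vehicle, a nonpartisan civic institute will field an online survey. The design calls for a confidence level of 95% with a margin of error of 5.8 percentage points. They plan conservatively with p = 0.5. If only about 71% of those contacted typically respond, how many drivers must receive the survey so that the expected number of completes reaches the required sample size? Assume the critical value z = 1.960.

403

Completed interviews needed: n₀ = 1.960² × 0.2500 / 0.058² ≈ 285.49 → 286.
At a 71% response rate, contacts needed = 286 / 0.71 ≈ 402.82 → 403.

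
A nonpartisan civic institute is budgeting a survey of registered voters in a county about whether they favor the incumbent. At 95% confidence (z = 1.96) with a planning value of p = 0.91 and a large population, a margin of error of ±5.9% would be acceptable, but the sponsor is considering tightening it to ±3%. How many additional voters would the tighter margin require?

259

At ±5.9%: n = 1.96² × 0.0819 / 0.059² ≈ 90.38 → 91.
At ±3%: n = 1.96² × 0.0819 / 0.030² ≈ 349.59 → 350.
Additional respondents: 350 − 91 = 259.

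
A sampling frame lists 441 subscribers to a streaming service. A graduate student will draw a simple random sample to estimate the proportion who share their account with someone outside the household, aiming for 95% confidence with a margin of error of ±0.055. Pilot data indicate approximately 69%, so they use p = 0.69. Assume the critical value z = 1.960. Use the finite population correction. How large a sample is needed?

Unadjusted: n₀ = 1.960² × 0.69 × 0.31 / 0.055² ≈ 271.64, so n₀ = 272.
Finite population correction with N = 441: n = n₀ / (1 + (n₀−1)/N) = 272 / (1 + 271/441) = 272 / 1.6145 ≈ 168.47.
Rounding up, n = 169.

169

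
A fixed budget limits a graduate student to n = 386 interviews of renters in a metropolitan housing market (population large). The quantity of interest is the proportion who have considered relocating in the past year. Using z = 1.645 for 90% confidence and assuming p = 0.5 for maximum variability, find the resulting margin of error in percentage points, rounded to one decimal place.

4.2

SE(p̂) = √[p(1−p)/n] = √[0.2500/386] = 0.02545.
E = z × SE = 1.645 × 0.02545 = 0.04186, or 4.2 percentage points.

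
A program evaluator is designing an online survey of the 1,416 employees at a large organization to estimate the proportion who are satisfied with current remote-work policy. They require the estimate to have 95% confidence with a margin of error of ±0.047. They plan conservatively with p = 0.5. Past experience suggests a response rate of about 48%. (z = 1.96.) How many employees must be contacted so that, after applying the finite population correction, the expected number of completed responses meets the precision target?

Completed interviews needed (unadjusted): n₀ = 1.96² × 0.2500 / 0.047² ≈ 434.77 → 435.
FPC for N = 1,416: n = 435 / (1 + 434/1416) = 435 / 1.3065 ≈ 332.95 → 333.
At a 48% response rate, contacts needed = 333 / 0.48 ≈ 693.75 → 694.

694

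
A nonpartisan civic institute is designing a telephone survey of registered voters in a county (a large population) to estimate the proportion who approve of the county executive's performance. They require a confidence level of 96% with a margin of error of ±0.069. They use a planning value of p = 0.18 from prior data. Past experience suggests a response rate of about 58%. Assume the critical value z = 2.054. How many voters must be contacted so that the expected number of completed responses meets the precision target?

Completed interviews needed: n₀ = 2.054² × 0.1476 / 0.069² ≈ 130.79 → 131.
At a 58% response rate, contacts needed = 131 / 0.58 ≈ 225.86 → 226.

226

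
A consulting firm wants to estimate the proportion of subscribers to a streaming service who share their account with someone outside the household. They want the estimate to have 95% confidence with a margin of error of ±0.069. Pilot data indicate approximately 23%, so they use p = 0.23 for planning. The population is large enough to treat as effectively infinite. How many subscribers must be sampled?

143

For 95% confidence, z = 1.960.
With p = 0.23, p(1−p) = 0.1771.
n = z²·p(1−p)/E² = 1.960² × 0.1771 / 0.069² = 3.8416 × 0.1771 / 0.004761 ≈ 142.90.
Rounding up gives n = 143.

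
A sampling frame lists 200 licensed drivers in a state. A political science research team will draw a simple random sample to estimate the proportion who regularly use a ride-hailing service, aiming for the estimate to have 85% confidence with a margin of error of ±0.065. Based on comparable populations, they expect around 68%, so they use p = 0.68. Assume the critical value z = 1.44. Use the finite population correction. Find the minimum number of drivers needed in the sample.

Unadjusted: n₀ = 1.44² × 0.68 × 0.32 / 0.065² ≈ 106.80, so n₀ = 107.
Finite population correction with N = 200: n = n₀ / (1 + (n₀−1)/N) = 107 / (1 + 106/200) = 107 / 1.5300 ≈ 69.93.
Rounding up, n = 70.

70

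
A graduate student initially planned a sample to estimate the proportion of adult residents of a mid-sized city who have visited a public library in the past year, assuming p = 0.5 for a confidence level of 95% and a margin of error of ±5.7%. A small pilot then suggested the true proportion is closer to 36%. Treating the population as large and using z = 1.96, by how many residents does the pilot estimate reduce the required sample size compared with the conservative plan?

23

Conservative (p = 0.5): n = 1.96² × 0.25 / 0.057² ≈ 295.60 → 296.
Using p = 0.36: p(1−p) = 0.2304, so n = 1.96² × 0.2304 / 0.057² ≈ 272.42 → 273.
Reduction: 296 − 273 = 23.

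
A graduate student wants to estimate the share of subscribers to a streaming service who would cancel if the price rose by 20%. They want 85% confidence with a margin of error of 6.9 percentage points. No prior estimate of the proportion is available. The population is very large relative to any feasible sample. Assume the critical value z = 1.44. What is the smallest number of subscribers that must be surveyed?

With no prior estimate, use p = 0.5, giving p(1−p) = 0.25.
n = z²·p(1−p)/E² = 1.44² × 0.2500 / 0.069² = 2.0736 × 0.2500 / 0.004761 ≈ 108.88.
Rounding up gives n = 109.

109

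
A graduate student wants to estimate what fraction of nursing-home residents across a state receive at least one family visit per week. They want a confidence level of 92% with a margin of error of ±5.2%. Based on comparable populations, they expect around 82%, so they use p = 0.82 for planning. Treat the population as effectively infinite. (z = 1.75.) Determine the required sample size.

168

With p = 0.82, p(1−p) = 0.1476.
n = z²·p(1−p)/E² = 1.75² × 0.1476 / 0.052² = 3.0625 × 0.1476 / 0.002704 ≈ 167.17.
Rounding up gives n = 168.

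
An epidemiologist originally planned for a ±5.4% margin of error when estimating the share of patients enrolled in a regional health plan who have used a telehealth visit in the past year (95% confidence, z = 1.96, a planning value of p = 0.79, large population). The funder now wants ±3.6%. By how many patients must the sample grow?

At ±5.4%: n = 1.96² × 0.1659 / 0.054² ≈ 218.56 → 219.
At ±3.6%: n = 1.96² × 0.1659 / 0.036² ≈ 491.76 → 492.
Additional respondents: 492 − 219 = 273.

273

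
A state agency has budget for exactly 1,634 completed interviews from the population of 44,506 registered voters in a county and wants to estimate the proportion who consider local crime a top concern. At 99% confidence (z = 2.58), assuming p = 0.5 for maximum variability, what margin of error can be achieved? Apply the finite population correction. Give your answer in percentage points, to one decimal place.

3.1

Finite-population factor: (N−n)/(N−1) = (44506−1634)/(44506−1) = 0.9633.
SE(p̂) = √[p(1−p)/n · (N−n)/(N−1)] = √[0.2500/1634 × 0.9633] = 0.01214.
E = z × SE = 2.58 × 0.01214 = 0.03132 ≈ 3.1 percentage points.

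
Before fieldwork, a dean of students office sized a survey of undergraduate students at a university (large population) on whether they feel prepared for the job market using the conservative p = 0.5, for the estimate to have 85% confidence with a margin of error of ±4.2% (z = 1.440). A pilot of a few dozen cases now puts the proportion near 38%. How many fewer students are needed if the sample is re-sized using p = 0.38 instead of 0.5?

17

Conservative (p = 0.5): n = 1.440² × 0.25 / 0.042² ≈ 293.88 → 294.
Using p = 0.38: p(1−p) = 0.2356, so n = 1.440² × 0.2356 / 0.042² ≈ 276.95 → 277.
Reduction: 294 − 277 = 17.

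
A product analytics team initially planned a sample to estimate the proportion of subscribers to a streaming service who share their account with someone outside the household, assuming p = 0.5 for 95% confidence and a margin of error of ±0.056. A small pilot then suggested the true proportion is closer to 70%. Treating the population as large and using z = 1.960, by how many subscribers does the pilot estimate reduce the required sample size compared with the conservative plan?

Conservative (p = 0.5): n = 1.960² × 0.25 / 0.056² ≈ 306.25 → 307.
Using p = 0.70: p(1−p) = 0.2100, so n = 1.960² × 0.2100 / 0.056² ≈ 257.25 → 258.
Reduction: 307 − 258 = 49.

49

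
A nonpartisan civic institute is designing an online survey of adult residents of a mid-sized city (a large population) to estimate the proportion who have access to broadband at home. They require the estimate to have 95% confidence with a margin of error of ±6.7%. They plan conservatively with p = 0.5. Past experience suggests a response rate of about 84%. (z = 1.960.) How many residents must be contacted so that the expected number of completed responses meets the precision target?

Completed interviews needed: n₀ = 1.960² × 0.2500 / 0.067² ≈ 213.95 → 214.
At an 84% response rate, contacts needed = 214 / 0.84 ≈ 254.76 → 255.

255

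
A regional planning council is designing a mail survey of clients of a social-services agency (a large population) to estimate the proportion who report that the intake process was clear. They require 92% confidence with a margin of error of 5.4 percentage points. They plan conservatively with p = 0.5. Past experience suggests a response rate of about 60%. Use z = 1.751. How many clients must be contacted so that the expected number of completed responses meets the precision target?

439

Completed interviews needed: n₀ = 1.751² × 0.2500 / 0.054² ≈ 262.86 → 263.
At a 60% response rate, contacts needed = 263 / 0.60 ≈ 438.33 → 439.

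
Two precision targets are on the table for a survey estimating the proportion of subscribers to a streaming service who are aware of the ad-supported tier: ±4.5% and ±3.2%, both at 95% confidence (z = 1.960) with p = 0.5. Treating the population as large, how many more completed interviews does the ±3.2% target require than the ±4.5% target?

463

At ±4.5%: n = 1.960² × 0.2500 / 0.045² ≈ 474.27 → 475.
At ±3.2%: n = 1.960² × 0.2500 / 0.032² ≈ 937.89 → 938.
Additional respondents: 938 − 475 = 463.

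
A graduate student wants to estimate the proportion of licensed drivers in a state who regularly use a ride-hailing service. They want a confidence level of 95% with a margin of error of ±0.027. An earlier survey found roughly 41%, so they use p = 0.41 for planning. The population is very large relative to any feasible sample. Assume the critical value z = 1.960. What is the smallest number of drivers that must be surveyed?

1275

With p = 0.41, p(1−p) = 0.2419.
n = z²·p(1−p)/E² = 1.960² × 0.2419 / 0.027² = 3.8416 × 0.2419 / 0.000729 ≈ 1274.74.
Rounding up gives n = 1275.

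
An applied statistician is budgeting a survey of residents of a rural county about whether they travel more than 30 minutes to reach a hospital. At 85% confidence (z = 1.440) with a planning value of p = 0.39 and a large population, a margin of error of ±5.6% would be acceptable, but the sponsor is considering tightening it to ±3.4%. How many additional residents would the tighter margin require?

At ±5.6%: n = 1.440² × 0.2379 / 0.056² ≈ 157.31 → 158.
At ±3.4%: n = 1.440² × 0.2379 / 0.034² ≈ 426.74 → 427.
Additional respondents: 427 − 158 = 269.

269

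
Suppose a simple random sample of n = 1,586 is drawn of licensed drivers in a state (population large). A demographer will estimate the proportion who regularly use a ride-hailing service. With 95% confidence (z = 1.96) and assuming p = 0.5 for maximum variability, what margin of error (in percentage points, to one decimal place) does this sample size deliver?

SE(p̂) = √[p(1−p)/n] = √[0.2500/1586] = 0.01256.
E = z × SE = 1.96 × 0.01256 = 0.02461, or 2.5 percentage points.

2.5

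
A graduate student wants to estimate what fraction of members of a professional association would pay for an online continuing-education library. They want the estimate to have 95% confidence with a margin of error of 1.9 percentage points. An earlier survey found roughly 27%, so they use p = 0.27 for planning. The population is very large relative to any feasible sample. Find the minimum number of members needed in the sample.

For 95% confidence, z = 1.96.
With p = 0.27, p(1−p) = 0.1971.
n = z²·p(1−p)/E² = 1.96² × 0.1971 / 0.019² = 3.8416 × 0.1971 / 0.000361 ≈ 2097.45.
Rounding up gives n = 2098.

2098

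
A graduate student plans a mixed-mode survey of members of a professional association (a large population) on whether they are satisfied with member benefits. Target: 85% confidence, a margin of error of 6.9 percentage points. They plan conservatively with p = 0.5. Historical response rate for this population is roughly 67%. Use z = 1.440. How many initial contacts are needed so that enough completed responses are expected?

163

Completed interviews needed: n₀ = 1.440² × 0.2500 / 0.069² ≈ 108.88 → 109.
At a 67% response rate, contacts needed = 109 / 0.67 ≈ 162.69 → 163.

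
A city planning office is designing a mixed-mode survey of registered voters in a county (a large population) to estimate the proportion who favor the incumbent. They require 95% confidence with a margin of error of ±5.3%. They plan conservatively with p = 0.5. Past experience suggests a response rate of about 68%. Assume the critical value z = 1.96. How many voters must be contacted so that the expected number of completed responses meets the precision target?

Completed interviews needed: n₀ = 1.96² × 0.2500 / 0.053² ≈ 341.90 → 342.
At a 68% response rate, contacts needed = 342 / 0.68 ≈ 502.94 → 503.

503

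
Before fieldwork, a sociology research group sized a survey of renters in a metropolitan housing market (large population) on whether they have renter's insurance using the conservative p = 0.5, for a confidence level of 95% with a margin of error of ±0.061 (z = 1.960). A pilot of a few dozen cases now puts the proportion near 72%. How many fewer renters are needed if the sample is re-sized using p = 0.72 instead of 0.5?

Conservative (p = 0.5): n = 1.960² × 0.25 / 0.061² ≈ 258.10 → 259.
Using p = 0.72: p(1−p) = 0.2016, so n = 1.960² × 0.2016 / 0.061² ≈ 208.13 → 209.
Reduction: 259 − 209 = 50.

50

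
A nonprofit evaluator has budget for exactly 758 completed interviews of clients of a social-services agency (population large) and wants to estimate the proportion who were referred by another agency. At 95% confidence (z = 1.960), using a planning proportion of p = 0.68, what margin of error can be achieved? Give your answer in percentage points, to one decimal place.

3.3

SE(p̂) = √[p(1−p)/n] = √[0.2176/758] = 0.01694.
E = z × SE = 1.960 × 0.01694 = 0.03321, or 3.3 percentage points.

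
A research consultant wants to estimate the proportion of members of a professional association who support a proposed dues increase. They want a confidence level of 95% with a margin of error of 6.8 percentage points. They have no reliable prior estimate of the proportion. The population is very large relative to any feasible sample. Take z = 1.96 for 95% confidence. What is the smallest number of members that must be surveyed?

208

With no prior estimate, use p = 0.5, giving p(1−p) = 0.25.
n = z²·p(1−p)/E² = 1.96² × 0.2500 / 0.068² = 3.8416 × 0.2500 / 0.004624 ≈ 207.70.
Rounding up gives n = 208.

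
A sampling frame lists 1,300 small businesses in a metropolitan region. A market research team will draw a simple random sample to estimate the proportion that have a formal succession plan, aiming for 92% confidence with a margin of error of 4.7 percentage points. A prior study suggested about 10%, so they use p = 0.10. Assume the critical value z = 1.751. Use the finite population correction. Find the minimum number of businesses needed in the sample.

115

Unadjusted: n₀ = 1.751² × 0.10 × 0.90 / 0.047² ≈ 124.92, so n₀ = 125.
Finite population correction with N = 1,300: n = n₀ / (1 + (n₀−1)/N) = 125 / (1 + 124/1300) = 125 / 1.0954 ≈ 114.12.
Rounding up, n = 115.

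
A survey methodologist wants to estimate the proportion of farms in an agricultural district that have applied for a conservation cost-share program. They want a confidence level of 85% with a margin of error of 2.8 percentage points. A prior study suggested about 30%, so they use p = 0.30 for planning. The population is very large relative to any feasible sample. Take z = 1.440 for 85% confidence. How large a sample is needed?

556

With p = 0.30, p(1−p) = 0.2100.
n = z²·p(1−p)/E² = 1.440² × 0.2100 / 0.028² = 2.0736 × 0.2100 / 0.000784 ≈ 555.43.
Rounding up gives n = 556.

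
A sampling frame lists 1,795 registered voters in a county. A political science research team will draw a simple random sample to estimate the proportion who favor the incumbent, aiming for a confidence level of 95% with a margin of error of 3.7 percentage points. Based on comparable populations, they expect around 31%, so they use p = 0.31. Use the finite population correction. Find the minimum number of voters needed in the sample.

For 95% confidence, z = 1.960.
Unadjusted: n₀ = 1.960² × 0.31 × 0.69 / 0.037² ≈ 600.23, so n₀ = 601.
Finite population correction with N = 1,795: n = n₀ / (1 + (n₀−1)/N) = 601 / (1 + 600/1795) = 601 / 1.3343 ≈ 450.44.
Rounding up, n = 451.

451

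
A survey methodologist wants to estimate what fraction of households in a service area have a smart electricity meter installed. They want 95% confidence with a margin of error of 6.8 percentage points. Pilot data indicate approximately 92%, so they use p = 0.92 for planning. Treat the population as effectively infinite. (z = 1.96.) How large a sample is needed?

With p = 0.92, p(1−p) = 0.0736.
n = z²·p(1−p)/E² = 1.96² × 0.0736 / 0.068² = 3.8416 × 0.0736 / 0.004624 ≈ 61.15.
Rounding up gives n = 62.

62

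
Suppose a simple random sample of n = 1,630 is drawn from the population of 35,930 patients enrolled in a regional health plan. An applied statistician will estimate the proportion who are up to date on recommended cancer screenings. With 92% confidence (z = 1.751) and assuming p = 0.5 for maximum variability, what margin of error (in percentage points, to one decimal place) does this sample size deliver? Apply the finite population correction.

Finite-population factor: (N−n)/(N−1) = (35930−1630)/(35930−1) = 0.9547.
SE(p̂) = √[p(1−p)/n · (N−n)/(N−1)] = √[0.2500/1630 × 0.9547] = 0.01210.
E = z × SE = 1.751 × 0.01210 = 0.02119 ≈ 2.1 percentage points.

2.1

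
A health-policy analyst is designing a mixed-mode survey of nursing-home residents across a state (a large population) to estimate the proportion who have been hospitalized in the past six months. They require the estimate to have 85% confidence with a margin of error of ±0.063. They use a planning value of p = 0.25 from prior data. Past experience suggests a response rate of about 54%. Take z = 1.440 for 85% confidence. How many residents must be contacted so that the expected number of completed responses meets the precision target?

Completed interviews needed: n₀ = 1.440² × 0.1875 / 0.063² ≈ 97.96 → 98.
At a 54% response rate, contacts needed = 98 / 0.54 ≈ 181.48 → 182.

182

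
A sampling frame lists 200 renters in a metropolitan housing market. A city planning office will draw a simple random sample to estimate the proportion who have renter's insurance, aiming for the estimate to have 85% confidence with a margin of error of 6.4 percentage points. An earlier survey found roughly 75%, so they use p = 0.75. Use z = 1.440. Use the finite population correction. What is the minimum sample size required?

Unadjusted: n₀ = 1.440² × 0.75 × 0.25 / 0.064² ≈ 94.92, so n₀ = 95.
Finite population correction with N = 200: n = n₀ / (1 + (n₀−1)/N) = 95 / (1 + 94/200) = 95 / 1.4700 ≈ 64.63.
Rounding up, n = 65.

65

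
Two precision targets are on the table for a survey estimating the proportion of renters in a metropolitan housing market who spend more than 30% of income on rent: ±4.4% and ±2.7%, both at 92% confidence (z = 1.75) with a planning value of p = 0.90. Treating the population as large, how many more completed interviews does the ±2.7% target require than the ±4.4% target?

At ±4.4%: n = 1.75² × 0.0900 / 0.044² ≈ 142.37 → 143.
At ±2.7%: n = 1.75² × 0.0900 / 0.027² ≈ 378.09 → 379.
Additional respondents: 379 − 143 = 236.

236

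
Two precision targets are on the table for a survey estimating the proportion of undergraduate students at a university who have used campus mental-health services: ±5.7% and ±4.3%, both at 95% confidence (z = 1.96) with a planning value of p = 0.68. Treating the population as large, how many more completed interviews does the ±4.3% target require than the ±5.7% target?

At ±5.7%: n = 1.96² × 0.2176 / 0.057² ≈ 257.29 → 258.
At ±4.3%: n = 1.96² × 0.2176 / 0.043² ≈ 452.10 → 453.
Additional respondents: 453 − 258 = 195.

195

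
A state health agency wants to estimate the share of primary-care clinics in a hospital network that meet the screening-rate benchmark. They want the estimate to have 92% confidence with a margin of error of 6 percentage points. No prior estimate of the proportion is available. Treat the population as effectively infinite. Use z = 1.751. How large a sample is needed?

With no prior estimate, use p = 0.5, giving p(1−p) = 0.25.
n = z²·p(1−p)/E² = 1.751² × 0.2500 / 0.060² = 3.0660 × 0.2500 / 0.003600 ≈ 212.92.
Rounding up gives n = 213.

213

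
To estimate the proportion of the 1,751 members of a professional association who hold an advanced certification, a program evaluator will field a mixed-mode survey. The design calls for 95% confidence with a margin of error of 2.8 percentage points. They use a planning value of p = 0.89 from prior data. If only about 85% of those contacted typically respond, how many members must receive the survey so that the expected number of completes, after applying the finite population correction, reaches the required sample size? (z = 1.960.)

444

Completed interviews needed (unadjusted): n₀ = 1.960² × 0.0979 / 0.028² ≈ 479.71 → 480.
FPC for N = 1,751: n = 480 / (1 + 479/1751) = 480 / 1.2736 ≈ 376.90 → 377.
At an 85% response rate, contacts needed = 377 / 0.85 ≈ 443.53 → 444.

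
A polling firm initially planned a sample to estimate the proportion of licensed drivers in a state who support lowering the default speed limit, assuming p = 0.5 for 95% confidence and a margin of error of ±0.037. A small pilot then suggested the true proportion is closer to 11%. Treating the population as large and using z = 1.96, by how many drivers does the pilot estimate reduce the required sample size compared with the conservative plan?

Conservative (p = 0.5): n = 1.96² × 0.25 / 0.037² ≈ 701.53 → 702.
Using p = 0.11: p(1−p) = 0.0979, so n = 1.96² × 0.0979 / 0.037² ≈ 274.72 → 275.
Reduction: 702 − 275 = 427.

427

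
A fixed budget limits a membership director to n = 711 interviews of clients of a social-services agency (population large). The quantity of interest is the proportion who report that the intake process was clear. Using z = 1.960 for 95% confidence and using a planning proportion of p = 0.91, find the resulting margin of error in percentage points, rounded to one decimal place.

SE(p̂) = √[p(1−p)/n] = √[0.0819/711] = 0.01073.
E = z × SE = 1.960 × 0.01073 = 0.02104, or 2.1 percentage points.

2.1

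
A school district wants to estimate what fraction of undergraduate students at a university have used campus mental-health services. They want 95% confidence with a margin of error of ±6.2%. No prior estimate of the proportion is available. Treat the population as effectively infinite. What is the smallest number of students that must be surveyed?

For 95% confidence, z = 1.960.
With no prior estimate, use p = 0.5, giving p(1−p) = 0.25.
n = z²·p(1−p)/E² = 1.960² × 0.2500 / 0.062² = 3.8416 × 0.2500 / 0.003844 ≈ 249.84.
Rounding up gives n = 250.

250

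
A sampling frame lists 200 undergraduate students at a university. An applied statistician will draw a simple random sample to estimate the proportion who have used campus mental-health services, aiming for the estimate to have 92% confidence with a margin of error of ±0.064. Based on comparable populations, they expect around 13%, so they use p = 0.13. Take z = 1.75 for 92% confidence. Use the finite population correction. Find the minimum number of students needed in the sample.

60

Unadjusted: n₀ = 1.75² × 0.13 × 0.87 / 0.064² ≈ 84.56, so n₀ = 85.
Finite population correction with N = 200: n = n₀ / (1 + (n₀−1)/N) = 85 / (1 + 84/200) = 85 / 1.4200 ≈ 59.86.
Rounding up, n = 60.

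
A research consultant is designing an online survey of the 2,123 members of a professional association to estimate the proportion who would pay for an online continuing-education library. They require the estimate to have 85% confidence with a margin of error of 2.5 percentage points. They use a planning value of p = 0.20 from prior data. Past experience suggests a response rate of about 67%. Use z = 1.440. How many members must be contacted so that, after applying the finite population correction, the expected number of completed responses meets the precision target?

Completed interviews needed (unadjusted): n₀ = 1.440² × 0.1600 / 0.025² ≈ 530.84 → 531.
FPC for N = 2,123: n = 531 / (1 + 530/2123) = 531 / 1.2496 ≈ 424.92 → 425.
At a 67% response rate, contacts needed = 425 / 0.67 ≈ 634.33 → 635.

635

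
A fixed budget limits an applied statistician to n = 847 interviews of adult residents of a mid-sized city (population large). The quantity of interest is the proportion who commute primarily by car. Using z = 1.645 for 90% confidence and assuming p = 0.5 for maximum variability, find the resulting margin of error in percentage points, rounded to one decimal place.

SE(p̂) = √[p(1−p)/n] = √[0.2500/847] = 0.01718.
E = z × SE = 1.645 × 0.01718 = 0.02826, or 2.8 percentage points.

2.8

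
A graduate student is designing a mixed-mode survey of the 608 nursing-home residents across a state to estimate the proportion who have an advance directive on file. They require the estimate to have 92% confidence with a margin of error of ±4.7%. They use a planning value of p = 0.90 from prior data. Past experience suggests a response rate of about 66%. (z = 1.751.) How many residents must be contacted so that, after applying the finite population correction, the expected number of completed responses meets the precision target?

Completed interviews needed (unadjusted): n₀ = 1.751² × 0.0900 / 0.047² ≈ 124.92 → 125.
FPC for N = 608: n = 125 / (1 + 124/608) = 125 / 1.2039 ≈ 103.83 → 104.
At a 66% response rate, contacts needed = 104 / 0.66 ≈ 157.58 → 158.

158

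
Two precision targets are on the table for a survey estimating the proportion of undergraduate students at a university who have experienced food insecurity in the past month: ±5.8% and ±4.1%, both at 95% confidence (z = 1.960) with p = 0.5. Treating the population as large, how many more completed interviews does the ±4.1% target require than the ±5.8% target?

At ±5.8%: n = 1.960² × 0.2500 / 0.058² ≈ 285.49 → 286.
At ±4.1%: n = 1.960² × 0.2500 / 0.041² ≈ 571.33 → 572.
Additional respondents: 572 − 286 = 286.

286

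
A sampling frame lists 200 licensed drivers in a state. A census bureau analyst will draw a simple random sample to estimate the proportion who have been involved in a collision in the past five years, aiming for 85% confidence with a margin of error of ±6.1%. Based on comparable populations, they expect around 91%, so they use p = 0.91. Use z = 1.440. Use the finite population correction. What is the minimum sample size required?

38

Unadjusted: n₀ = 1.440² × 0.91 × 0.09 / 0.061² ≈ 45.64, so n₀ = 46.
Finite population correction with N = 200: n = n₀ / (1 + (n₀−1)/N) = 46 / (1 + 45/200) = 46 / 1.2250 ≈ 37.55.
Rounding up, n = 38.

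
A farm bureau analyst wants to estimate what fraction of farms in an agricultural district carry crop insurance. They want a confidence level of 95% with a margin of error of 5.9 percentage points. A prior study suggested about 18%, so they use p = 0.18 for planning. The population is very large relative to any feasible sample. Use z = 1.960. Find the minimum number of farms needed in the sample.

With p = 0.18, p(1−p) = 0.1476.
n = z²·p(1−p)/E² = 1.960² × 0.1476 / 0.059² = 3.8416 × 0.1476 / 0.003481 ≈ 162.89.
Rounding up gives n = 163.

163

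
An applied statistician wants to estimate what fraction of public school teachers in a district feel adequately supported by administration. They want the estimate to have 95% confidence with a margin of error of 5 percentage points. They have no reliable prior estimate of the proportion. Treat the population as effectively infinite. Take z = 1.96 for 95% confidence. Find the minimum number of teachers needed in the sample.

With no prior estimate, use p = 0.5, giving p(1−p) = 0.25.
n = z²·p(1−p)/E² = 1.96² × 0.2500 / 0.050² = 3.8416 × 0.2500 / 0.002500 ≈ 384.16.
Rounding up gives n = 385.

385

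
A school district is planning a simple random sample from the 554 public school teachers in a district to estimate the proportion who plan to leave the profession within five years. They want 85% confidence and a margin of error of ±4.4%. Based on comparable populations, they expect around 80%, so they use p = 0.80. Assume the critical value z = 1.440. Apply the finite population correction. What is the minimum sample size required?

Unadjusted: n₀ = 1.440² × 0.80 × 0.20 / 0.044² ≈ 171.37, so n₀ = 172.
Finite population correction with N = 554: n = n₀ / (1 + (n₀−1)/N) = 172 / (1 + 171/554) = 172 / 1.3087 ≈ 131.43.
Rounding up, n = 132.

132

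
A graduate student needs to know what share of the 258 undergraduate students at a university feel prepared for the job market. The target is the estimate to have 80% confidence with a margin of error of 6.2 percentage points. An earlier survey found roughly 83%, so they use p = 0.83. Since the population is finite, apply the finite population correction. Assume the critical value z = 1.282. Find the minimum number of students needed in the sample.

50

Unadjusted: n₀ = 1.282² × 0.83 × 0.17 / 0.062² ≈ 60.33, so n₀ = 61.
Finite population correction with N = 258: n = n₀ / (1 + (n₀−1)/N) = 61 / (1 + 60/258) = 61 / 1.2326 ≈ 49.49.
Rounding up, n = 50.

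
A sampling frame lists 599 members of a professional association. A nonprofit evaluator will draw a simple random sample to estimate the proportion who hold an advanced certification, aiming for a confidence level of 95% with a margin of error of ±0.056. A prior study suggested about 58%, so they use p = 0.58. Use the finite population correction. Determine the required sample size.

For 95% confidence, z = 1.960.
Unadjusted: n₀ = 1.960² × 0.58 × 0.42 / 0.056² ≈ 298.41, so n₀ = 299.
Finite population correction with N = 599: n = n₀ / (1 + (n₀−1)/N) = 299 / (1 + 298/599) = 299 / 1.4975 ≈ 199.67.
Rounding up, n = 200.

200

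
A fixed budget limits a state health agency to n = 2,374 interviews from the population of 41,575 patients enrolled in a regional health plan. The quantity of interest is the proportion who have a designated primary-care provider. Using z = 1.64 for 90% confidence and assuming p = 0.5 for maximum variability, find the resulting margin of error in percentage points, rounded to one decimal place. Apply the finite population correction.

Finite-population factor: (N−n)/(N−1) = (41575−2374)/(41575−1) = 0.9429.
SE(p̂) = √[p(1−p)/n · (N−n)/(N−1)] = √[0.2500/2374 × 0.9429] = 0.00996.
E = z × SE = 1.64 × 0.00996 = 0.01634 ≈ 1.6 percentage points.

1.6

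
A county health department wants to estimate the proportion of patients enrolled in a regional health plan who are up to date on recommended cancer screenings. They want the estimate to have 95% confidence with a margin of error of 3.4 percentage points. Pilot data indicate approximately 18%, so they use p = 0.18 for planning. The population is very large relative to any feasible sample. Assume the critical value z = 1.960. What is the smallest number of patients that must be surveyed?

491

With p = 0.18, p(1−p) = 0.1476.
n = z²·p(1−p)/E² = 1.960² × 0.1476 / 0.034² = 3.8416 × 0.1476 / 0.001156 ≈ 490.50.
Rounding up gives n = 491.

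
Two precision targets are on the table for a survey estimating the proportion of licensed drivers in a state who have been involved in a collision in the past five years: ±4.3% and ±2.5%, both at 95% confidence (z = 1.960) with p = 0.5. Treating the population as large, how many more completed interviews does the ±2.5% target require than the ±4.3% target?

1017

At ±4.3%: n = 1.960² × 0.2500 / 0.043² ≈ 519.42 → 520.
At ±2.5%: n = 1.960² × 0.2500 / 0.025² ≈ 1536.64 → 1537.
Additional respondents: 1537 − 520 = 1017.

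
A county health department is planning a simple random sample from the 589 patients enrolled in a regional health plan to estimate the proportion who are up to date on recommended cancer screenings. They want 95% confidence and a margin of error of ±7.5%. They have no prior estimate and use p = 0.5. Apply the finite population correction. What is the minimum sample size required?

For 95% confidence, z = 1.960.
Unadjusted: n₀ = 1.960² × 0.50 × 0.50 / 0.075² ≈ 170.74, so n₀ = 171.
Finite population correction with N = 589: n = n₀ / (1 + (n₀−1)/N) = 171 / (1 + 170/589) = 171 / 1.2886 ≈ 132.70.
Rounding up, n = 133.

133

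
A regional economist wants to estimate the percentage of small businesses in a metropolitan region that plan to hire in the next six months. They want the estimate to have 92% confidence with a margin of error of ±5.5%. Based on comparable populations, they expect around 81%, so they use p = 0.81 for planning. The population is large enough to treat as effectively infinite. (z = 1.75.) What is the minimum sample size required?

156

With p = 0.81, p(1−p) = 0.1539.
n = z²·p(1−p)/E² = 1.75² × 0.1539 / 0.055² = 3.0625 × 0.1539 / 0.003025 ≈ 155.81.
Rounding up gives n = 156.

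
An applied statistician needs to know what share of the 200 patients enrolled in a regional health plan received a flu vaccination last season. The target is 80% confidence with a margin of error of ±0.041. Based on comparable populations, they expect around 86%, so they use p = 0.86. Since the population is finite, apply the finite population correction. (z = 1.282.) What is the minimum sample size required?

75

Unadjusted: n₀ = 1.282² × 0.86 × 0.14 / 0.041² ≈ 117.72, so n₀ = 118.
Finite population correction with N = 200: n = n₀ / (1 + (n₀−1)/N) = 118 / (1 + 117/200) = 118 / 1.5850 ≈ 74.45.
Rounding up, n = 75.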